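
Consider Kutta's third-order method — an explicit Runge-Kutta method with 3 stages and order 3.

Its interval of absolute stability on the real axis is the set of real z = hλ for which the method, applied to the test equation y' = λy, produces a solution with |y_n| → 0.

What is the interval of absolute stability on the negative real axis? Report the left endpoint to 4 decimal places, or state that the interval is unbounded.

On y'=λy, z=hλ:
  order 3, 3-stage ⇒ R(z)=1+z+z^2/2+z^3/6
  (e.g. R(-1.64)=-0.03036, |R|=0.03036)

Need |R(x)|<1, x<0.
x=-1.64: |R|=0.0304
|R(-2.58)|=1.1141 |R(-2.02)|=0.3535 |R(-0.71)|=0.4824
Bisect:
  x_lo=-3.1279 |R|=2.3365  x_hi=-0.3444 |R|=0.7081
  mid=-1.73616 |R|=0.10123 →hi
  mid=-2.43204 |R|=0.87214 →hi
  mid=-2.77998 |R|=1.49659 →lo
  mid=-2.60601 |R|=1.16006 →lo
  mid=-2.51902 |R|=1.01035 →lo
  mid=-2.47553 |R|=0.93985 →hi
  mid=-2.49728 |R|=0.97475 →hi
  mid=-2.50815 |R|=0.99246 →hi
  mid=-2.51359 |R|=1.00139 →lo
  ...
  [-2.51291,-2.51274] ⇒ x*=-2.5127
So |R|<1 on (-2.5127, 0).

z∈(-2.5127,0).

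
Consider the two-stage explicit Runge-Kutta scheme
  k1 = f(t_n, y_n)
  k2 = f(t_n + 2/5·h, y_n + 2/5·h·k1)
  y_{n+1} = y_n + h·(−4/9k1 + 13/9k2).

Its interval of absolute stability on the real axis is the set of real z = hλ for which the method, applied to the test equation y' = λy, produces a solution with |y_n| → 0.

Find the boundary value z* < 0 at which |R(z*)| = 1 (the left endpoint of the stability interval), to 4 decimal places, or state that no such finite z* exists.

Test eqn y'=λy, z=hλ:
  k1=λy_n ⇒ h·k1=z·y_n;  k2=λ(1+2/5z)y_n ⇒ h·k2=z(1+2/5z)y_n
  y_{n+1}/y_n = 1 − 4/9z + 13/9z(1+2/5z) = 1 + z + 26/45z²
  so R(z) = 1 + z + 26/45z².

Solve |R(x)|<1 on ℝ⁻.
x=-1.03: |R|=0.5830
R=1: x+26/45x²=0 ⇒ x=−45/26=-1.7308; min R=1−1/(4·26/45)=0.5673>−1
Confirm numerically:
  x=-1.327: |R|=0.69043 <1
  x=-1.008: |R|=0.57906 <1
  x=-0.885: |R|=0.56753 <1
  x=-2.221: |R|=1.62909 >1
  x=-2.184: |R|=1.57192 >1
So |R|<1 on (-1.7308, 0).

z* = -1.7308.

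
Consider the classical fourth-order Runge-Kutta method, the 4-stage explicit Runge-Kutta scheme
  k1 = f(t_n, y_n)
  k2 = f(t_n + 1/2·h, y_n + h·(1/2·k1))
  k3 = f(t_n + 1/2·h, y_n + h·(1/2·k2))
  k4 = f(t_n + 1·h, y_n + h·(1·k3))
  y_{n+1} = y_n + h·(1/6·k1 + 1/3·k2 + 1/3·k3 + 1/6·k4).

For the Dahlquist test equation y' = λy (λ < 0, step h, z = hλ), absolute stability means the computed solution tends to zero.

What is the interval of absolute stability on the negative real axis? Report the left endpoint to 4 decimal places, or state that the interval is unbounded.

(-2.7853, 0).

Set f=λy, z=hλ:
  order 4, 4-stage ⇒ R(z)=1+z+z^2/2+z^3/6+z^4/24
  (e.g. R(-0.39)=0.67713, |R|=0.67713)

Solve |R(x)|<1 on ℝ⁻.
x=-0.39: |R|=0.6771
|R(-2.86)|=1.1186 |R(-2.75)|=0.9481 |R(-0.56)|=0.5716
Bisect:
  x_lo=-3.6678 |R|=3.3756  x_hi=-0.1657 |R|=0.8473
  mid=-1.91675 |R|=0.30895 →hi
  mid=-2.79227 |R|=1.01058 →lo
  mid=-2.35451 |R|=0.52243 →hi
  mid=-2.57339 |R|=0.72478 →hi
  mid=-2.68283 |R|=0.85620 →hi
  mid=-2.73755 |R|=0.93038 →hi
  mid=-2.76491 |R|=0.96971 →hi
  mid=-2.77859 |R|=0.98995 →hi
  ...
  [-2.78543,-2.78522] ⇒ x*=-2.7853
Stable set (-2.7853, 0).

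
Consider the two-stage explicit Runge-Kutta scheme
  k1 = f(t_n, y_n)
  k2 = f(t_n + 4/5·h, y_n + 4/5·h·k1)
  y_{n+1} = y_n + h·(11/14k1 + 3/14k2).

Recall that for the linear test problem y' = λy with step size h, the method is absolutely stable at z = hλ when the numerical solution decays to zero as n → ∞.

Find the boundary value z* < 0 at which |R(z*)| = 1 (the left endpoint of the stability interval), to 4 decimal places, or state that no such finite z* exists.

z* = -5.8333.

On y'=λy, z=hλ:
  k1=λy_n ⇒ h·k1=z·y_n;  k2=λ(1+4/5z)y_n ⇒ h·k2=z(1+4/5z)y_n
  y_{n+1}/y_n = 1 + 11/14z + 3/14z(1+4/5z) = 1 + z + 6/35z²
  ⇒ R(z) = 1 + z + 6/35z².

Need |R(x)|<1, x<0.
x=-1.76: |R|=0.2290
R=1: x+6/35x²=0 ⇒ x=−35/6=-5.8333; min R=1−1/(4·6/35)=-0.4583>−1
Confirm numerically:
  x=-3.649: |R|=0.36639 <1
  x=-3.632: |R|=0.37061 <1
  x=-3.209: |R|=0.44368 <1
  x=-6.269: |R|=1.46820 >1
  x=-6.164: |R|=1.34941 >1
  x=-6.012: |R|=1.18414 >1
Stable set (-5.8333, 0).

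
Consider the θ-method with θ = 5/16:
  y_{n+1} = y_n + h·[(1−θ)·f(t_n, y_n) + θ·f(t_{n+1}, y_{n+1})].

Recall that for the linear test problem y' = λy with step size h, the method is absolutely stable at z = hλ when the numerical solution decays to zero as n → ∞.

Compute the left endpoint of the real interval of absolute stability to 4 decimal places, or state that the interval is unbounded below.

With y'=λy (z=hλ):
  y_{n+1} = y_n + z·[11/16·y_n + 5/16·y_{n+1}] ⇒ (1 − 5/16z)y_{n+1} = (1 + 11/16z)y_n
  so R(z) = (1 + 11/16z)/(1 − 5/16z).

Find x<0 with |R(x)|<1.
x=-1.35: |R|=0.0505
R=−1: 1+11/16x = −1+5/16x ⇒ -3/8x=2 ⇒ x=2/(-3/8)=-5.3333
Confirm numerically:
  x=-4.549: |R|=0.87854 <1
  x=-4.092: |R|=0.79572 <1
  x=-4.046: |R|=0.78681 <1
  x=-3.285: |R|=0.62097 <1
  x=-5.818: |R|=1.06449 >1
  x=-5.525: |R|=1.02636 >1
So |R|<1 on (-5.3333, 0).

left endpoint -5.3333.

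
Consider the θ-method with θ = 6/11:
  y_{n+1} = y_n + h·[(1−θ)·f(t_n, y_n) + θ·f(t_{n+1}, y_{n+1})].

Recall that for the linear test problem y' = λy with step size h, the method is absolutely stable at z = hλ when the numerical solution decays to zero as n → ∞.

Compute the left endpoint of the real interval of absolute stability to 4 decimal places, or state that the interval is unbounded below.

interval (−∞, 0).

Set f=λy, z=hλ:
  y_{n+1} = y_n + z·[5/11·y_n + 6/11·y_{n+1}] ⇒ (1 − 6/11z)y_{n+1} = (1 + 5/11z)y_n
  Hence R(z) = (1 + 5/11z)/(1 − 6/11z).

Solve |R(x)|<1 on ℝ⁻.
x=-0.93: |R|=0.3830
x=-2: |R|=0.0435
x=-10: |R|=0.5493
x=-100: |R|=0.8003
θ=6/11≥1/2 ⇒ |1+5/11x|<|1−6/11x| ∀x<0 ⇒ interval (−∞,0).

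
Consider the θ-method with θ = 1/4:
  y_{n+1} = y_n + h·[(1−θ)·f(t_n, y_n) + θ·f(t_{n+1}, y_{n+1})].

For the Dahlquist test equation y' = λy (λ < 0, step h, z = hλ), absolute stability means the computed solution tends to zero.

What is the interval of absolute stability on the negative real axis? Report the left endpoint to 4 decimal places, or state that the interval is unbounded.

Set f=λy, z=hλ:
  y_{n+1} = y_n + z·[3/4·y_n + 1/4·y_{n+1}] ⇒ (1 − 1/4z)y_{n+1} = (1 + 3/4z)y_n
  ⇒ R(z) = (1 + 3/4z)/(1 − 1/4z).

Need |R(x)|<1, x<0.
x=-0.5: |R|=0.5556
R=−1: 1+3/4x = −1+1/4x ⇒ -1/2x=2 ⇒ x=2/(-1/2)=-4.0000
Confirm numerically:
  x=-3.880: |R|=0.96954 <1
  x=-3.565: |R|=0.88500 <1
  x=-2.416: |R|=0.50623 <1
  x=-4.414: |R|=1.09841 >1
  x=-4.230: |R|=1.05589 >1
Stable set (-4.0000, 0).

(-4.0000, 0).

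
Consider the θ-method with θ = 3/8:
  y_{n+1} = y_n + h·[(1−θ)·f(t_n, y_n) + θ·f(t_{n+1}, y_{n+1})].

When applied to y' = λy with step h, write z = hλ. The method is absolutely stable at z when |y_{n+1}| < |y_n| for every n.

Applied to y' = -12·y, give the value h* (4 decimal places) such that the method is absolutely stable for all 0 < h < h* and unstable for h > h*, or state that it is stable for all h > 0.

(-8.0000,0); λ=-12 ⇒ h* = (8)/12 = 0.6667.

Set f=λy, z=hλ:
  y_{n+1} = y_n + z·[5/8·y_n + 3/8·y_{n+1}] ⇒ (1 − 3/8z)y_{n+1} = (1 + 5/8z)y_n
  ⇒ R(z) = (1 + 5/8z)/(1 − 3/8z).

Need |R(x)|<1, x<0.
x=-0.73: |R|=0.4269
R=−1: 1+5/8x = −1+3/8x ⇒ -1/4x=2 ⇒ x=2/(-1/4)=-8.0000
Confirm numerically:
  x=-7.043: |R|=0.93429 <1
  x=-5.916: |R|=0.83812 <1
  x=-4.852: |R|=0.72087 <1
  x=-3.579: |R|=0.52810 <1
  x=-8.600: |R|=1.03550 >1
  x=-8.360: |R|=1.02177 >1
Interval (-8.0000, 0).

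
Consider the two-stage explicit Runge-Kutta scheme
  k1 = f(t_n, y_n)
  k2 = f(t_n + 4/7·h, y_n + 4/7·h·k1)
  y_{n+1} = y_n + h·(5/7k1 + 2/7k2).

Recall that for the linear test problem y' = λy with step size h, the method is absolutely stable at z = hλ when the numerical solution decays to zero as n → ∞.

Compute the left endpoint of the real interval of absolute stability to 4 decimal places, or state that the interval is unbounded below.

On y'=λy, z=hλ:
  k1=λy_n ⇒ h·k1=z·y_n;  k2=λ(1+4/7z)y_n ⇒ h·k2=z(1+4/7z)y_n
  y_{n+1}/y_n = 1 + 5/7z + 2/7z(1+4/7z) = 1 + z + 8/49z²
  so R(z) = 1 + z + 8/49z².

Need |R(x)|<1, x<0.
x=-1.76: |R|=0.2543
R=1: x+8/49x²=0 ⇒ x=−49/8=-6.1250; min R=1−1/(4·8/49)=-0.5312>−1
Confirm numerically:
  x=-5.143: |R|=0.17544 <1
  x=-4.351: |R|=0.26019 <1
  x=-4.217: |R|=0.31364 <1
  x=-6.480: |R|=1.37558 >1
  x=-6.352: |R|=1.23541 >1
  x=-6.278: |R|=1.15682 >1
So |R|<1 on (-6.1250, 0).

left endpoint -6.1250.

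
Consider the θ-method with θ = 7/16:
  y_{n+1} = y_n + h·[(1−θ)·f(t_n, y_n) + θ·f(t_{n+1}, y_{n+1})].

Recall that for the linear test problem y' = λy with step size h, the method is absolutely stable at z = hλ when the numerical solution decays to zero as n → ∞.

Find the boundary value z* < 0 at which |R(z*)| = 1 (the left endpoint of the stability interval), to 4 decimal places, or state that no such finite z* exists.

left endpoint -16.0000.

Set f=λy, z=hλ:
  y_{n+1} = y_n + z·[9/16·y_n + 7/16·y_{n+1}] ⇒ (1 − 7/16z)y_{n+1} = (1 + 9/16z)y_n
  R(z) = (1 + 9/16z)/(1 − 7/16z).

Need |R(x)|<1, x<0.
x=-0.43: |R|=0.6381
R=−1: 1+9/16x = −1+7/16x ⇒ -1/8x=2 ⇒ x=2/(-1/8)=-16.0000
Confirm numerically:
  x=-12.702: |R|=0.93713 <1
  x=-11.933: |R|=0.91828 <1
  x=-10.378: |R|=0.87316 <1
  x=-8.294: |R|=0.79189 <1
  x=-16.533: |R|=1.00809 >1
  x=-16.526: |R|=1.00799 >1
  x=-16.184: |R|=1.00285 >1
So |R|<1 on (-16.0000, 0).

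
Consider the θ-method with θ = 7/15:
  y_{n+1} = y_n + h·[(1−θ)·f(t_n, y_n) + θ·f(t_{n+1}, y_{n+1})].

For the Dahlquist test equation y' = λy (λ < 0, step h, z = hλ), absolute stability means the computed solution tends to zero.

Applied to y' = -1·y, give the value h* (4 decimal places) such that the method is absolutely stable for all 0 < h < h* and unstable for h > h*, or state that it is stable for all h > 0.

(-30.0000,0); λ=-1 ⇒ h* = (30)/1 = 30.0000.

With y'=λy (z=hλ):
  y_{n+1} = y_n + z·[8/15·y_n + 7/15·y_{n+1}] ⇒ (1 − 7/15z)y_{n+1} = (1 + 8/15z)y_n
  so R(z) = (1 + 8/15z)/(1 − 7/15z).

Boundary: |R(x)|=1, x<0.
x=-1.16: |R|=0.2474
R=−1: 1+8/15x = −1+7/15x ⇒ -1/15x=2 ⇒ x=2/(-1/15)=-30.0000
Confirm numerically:
  x=-23.939: |R|=0.96680 <1
  x=-23.748: |R|=0.96550 <1
  x=-23.483: |R|=0.96367 <1
  x=-22.508: |R|=0.95658 <1
  x=-30.512: |R|=1.00224 >1
  x=-30.051: |R|=1.00023 >1
Stable set (-30.0000, 0).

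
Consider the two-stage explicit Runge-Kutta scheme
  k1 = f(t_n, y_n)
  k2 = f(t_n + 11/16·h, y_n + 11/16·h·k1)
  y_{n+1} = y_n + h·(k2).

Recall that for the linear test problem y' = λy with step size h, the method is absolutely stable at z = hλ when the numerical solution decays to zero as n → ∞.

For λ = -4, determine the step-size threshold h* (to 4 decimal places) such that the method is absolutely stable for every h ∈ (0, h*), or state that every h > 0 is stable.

(-1.4545,0); λ=-4 ⇒ h* = (16/11)/4 = 0.3636.

With y'=λy (z=hλ):
  k1=λy_n ⇒ h·k1=z·y_n;  k2=λ(1+11/16z)y_n ⇒ h·k2=z(1+11/16z)y_n
  y_{n+1}/y_n = 1 + z(1+11/16z) = 1 + z + 11/16z²
  Hence R(z) = 1 + z + 11/16z².

Solve |R(x)|<1 on ℝ⁻.
x=-1.65: |R|=1.2217
R=1: x+11/16x²=0 ⇒ x=−16/11=-1.4545; min R=1−1/(4·11/16)=0.6364>−1
Confirm numerically:
  x=-1.146: |R|=0.75690 <1
  x=-1.053: |R|=0.70931 <1
  x=-0.965: |R|=0.67522 <1
  x=-0.595: |R|=0.64839 <1
  x=-1.890: |R|=1.56582 >1
  x=-1.883: |R|=1.55466 >1
  x=-1.781: |R|=1.39972 >1
So |R|<1 on (-1.4545, 0).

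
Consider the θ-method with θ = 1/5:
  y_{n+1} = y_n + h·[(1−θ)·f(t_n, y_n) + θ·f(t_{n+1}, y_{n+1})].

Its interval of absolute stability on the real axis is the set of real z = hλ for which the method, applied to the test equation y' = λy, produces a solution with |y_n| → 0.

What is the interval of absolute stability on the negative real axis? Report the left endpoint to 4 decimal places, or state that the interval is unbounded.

With y'=λy (z=hλ):
  y_{n+1} = y_n + z·[4/5·y_n + 1/5·y_{n+1}] ⇒ (1 − 1/5z)y_{n+1} = (1 + 4/5z)y_n
  ⇒ R(z) = (1 + 4/5z)/(1 − 1/5z).

Find x<0 with |R(x)|<1.
x=-1.65: |R|=0.2406
R=−1: 1+4/5x = −1+1/5x ⇒ -3/5x=2 ⇒ x=2/(-3/5)=-3.3333
Confirm numerically:
  x=-3.133: |R|=0.92610 <1
  x=-2.872: |R|=0.82419 <1
  x=-1.534: |R|=0.17386 <1
  x=-3.597: |R|=1.09201 >1
  x=-3.538: |R|=1.07191 >1
  x=-3.523: |R|=1.06676 >1
So |R|<1 on (-3.3333, 0).

z∈(-3.3333,0).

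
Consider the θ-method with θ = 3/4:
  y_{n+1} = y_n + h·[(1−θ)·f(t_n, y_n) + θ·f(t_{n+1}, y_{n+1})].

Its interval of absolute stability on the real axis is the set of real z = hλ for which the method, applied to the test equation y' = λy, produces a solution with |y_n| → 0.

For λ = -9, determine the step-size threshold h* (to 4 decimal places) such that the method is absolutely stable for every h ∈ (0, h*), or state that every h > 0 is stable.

Test eqn y'=λy, z=hλ:
  y_{n+1} = y_n + z·[1/4·y_n + 3/4·y_{n+1}] ⇒ (1 − 3/4z)y_{n+1} = (1 + 1/4z)y_n
  Hence R(z) = (1 + 1/4z)/(1 − 3/4z).

Find x<0 with |R(x)|<1.
x=-0.47: |R|=0.6525
x=-2: |R|=0.2000
x=-10: |R|=0.1765
x=-100: |R|=0.3158
θ=3/4≥1/2 ⇒ |1+1/4x|<|1−3/4x| ∀x<0 ⇒ stable on all of ℝ⁻.

unbounded; (−∞, 0). Any h>0 works for λ=-9.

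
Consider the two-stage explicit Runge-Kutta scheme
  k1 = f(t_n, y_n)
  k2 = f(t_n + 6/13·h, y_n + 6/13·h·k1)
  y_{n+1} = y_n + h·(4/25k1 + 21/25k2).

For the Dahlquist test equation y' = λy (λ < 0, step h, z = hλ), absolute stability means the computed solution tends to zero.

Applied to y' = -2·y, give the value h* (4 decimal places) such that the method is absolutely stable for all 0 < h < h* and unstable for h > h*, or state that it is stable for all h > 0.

Set f=λy, z=hλ:
  k1=λy_n ⇒ h·k1=z·y_n;  k2=λ(1+6/13z)y_n ⇒ h·k2=z(1+6/13z)y_n
  y_{n+1}/y_n = 1 + 4/25z + 21/25z(1+6/13z) = 1 + z + 126/325z²
  Hence R(z) = 1 + z + 126/325z².

Boundary: |R(x)|=1, x<0.
x=-0.79: |R|=0.4520
R=1: x+126/325x²=0 ⇒ x=−325/126=-2.5794; min R=1−1/(4·126/325)=0.3552>−1
Confirm numerically:
  x=-1.907: |R|=0.50290 <1
  x=-1.801: |R|=0.45652 <1
  x=-1.790: |R|=0.45220 <1
  x=-1.563: |R|=0.38412 <1
  x=-3.045: |R|=1.54969 >1
  x=-2.906: |R|=1.36800 >1
Stable set (-2.5794, 0).

(-2.5794,0); λ=-2 ⇒ h* = (325/126)/2 = 1.2897.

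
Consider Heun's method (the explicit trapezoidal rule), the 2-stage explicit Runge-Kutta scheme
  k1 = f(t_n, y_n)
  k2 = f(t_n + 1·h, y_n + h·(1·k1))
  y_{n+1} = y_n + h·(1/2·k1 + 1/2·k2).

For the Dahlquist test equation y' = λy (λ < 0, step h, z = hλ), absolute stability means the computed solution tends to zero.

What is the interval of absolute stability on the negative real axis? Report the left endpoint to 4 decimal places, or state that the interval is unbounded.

z∈(-2.0000,0).

Set f=λy, z=hλ:
  order 2, 2-stage ⇒ R(z)=1+z+z^2/2
  (e.g. R(-0.89)=0.50605, |R|=0.50605)

Need |R(x)|<1, x<0.
x=-0.89: |R|=0.5061
|R(-2.3)|=1.3450 |R(-2)|=1.0000 |R(-1.15)|=0.5112
Bisect:
  x_lo=-2.7362 |R|=2.0072  x_hi=-0.3898 |R|=0.6862
  mid=-1.56302 |R|=0.65850 →hi
  mid=-2.14962 |R|=1.16082 →lo
  mid=-1.85632 |R|=0.86664 →hi
  mid=-2.00297 |R|=1.00298 →lo
  mid=-1.92965 |R|=0.93212 →hi
  mid=-1.96631 |R|=0.96688 →hi
  mid=-1.98464 |R|=0.98476 →hi
  mid=-1.99381 |R|=0.99383 →hi
  mid=-1.99839 |R|=0.99839 →hi
  mid=-2.00068 |R|=1.00068 →lo
  ...
  [-2.00011,-1.99997] ⇒ x*=-2.0000
Stable set (-2.0000, 0).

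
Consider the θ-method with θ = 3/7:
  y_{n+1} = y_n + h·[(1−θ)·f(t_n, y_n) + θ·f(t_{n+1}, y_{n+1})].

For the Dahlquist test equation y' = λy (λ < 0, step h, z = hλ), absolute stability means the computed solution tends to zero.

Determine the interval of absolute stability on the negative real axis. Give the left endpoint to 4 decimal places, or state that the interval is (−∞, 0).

Set f=λy, z=hλ:
  y_{n+1} = y_n + z·[4/7·y_n + 3/7·y_{n+1}] ⇒ (1 − 3/7z)y_{n+1} = (1 + 4/7z)y_n
  Hence R(z) = (1 + 4/7z)/(1 − 3/7z).

Find x<0 with |R(x)|<1.
x=-1.18: |R|=0.2163
R=−1: 1+4/7x = −1+3/7x ⇒ -1/7x=2 ⇒ x=2/(-1/7)=-14.0000
Confirm numerically:
  x=-13.322: |R|=0.98556 <1
  x=-11.888: |R|=0.95050 <1
  x=-10.067: |R|=0.89428 <1
  x=-14.301: |R|=1.00603 >1
  x=-14.231: |R|=1.00465 >1
Stable set (-14.0000, 0).

(-14.0000, 0).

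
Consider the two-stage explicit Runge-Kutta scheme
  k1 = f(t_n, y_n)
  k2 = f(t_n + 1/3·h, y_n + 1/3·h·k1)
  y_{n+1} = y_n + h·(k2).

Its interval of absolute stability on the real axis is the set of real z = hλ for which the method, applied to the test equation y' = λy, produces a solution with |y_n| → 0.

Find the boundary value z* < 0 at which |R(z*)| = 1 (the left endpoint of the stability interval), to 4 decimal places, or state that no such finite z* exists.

left endpoint -3.0000.

Set f=λy, z=hλ:
  k1=λy_n ⇒ h·k1=z·y_n;  k2=λ(1+1/3z)y_n ⇒ h·k2=z(1+1/3z)y_n
  y_{n+1}/y_n = 1 + z(1+1/3z) = 1 + z + 1/3z²
  so R(z) = 1 + z + 1/3z².

Boundary: |R(x)|=1, x<0.
x=-1.29: |R|=0.2647
R=1: x+1/3x²=0 ⇒ x=−3=-3.0000; min R=1−1/(4·1/3)=0.2500>−1
Confirm numerically:
  x=-2.592: |R|=0.64749 <1
  x=-1.941: |R|=0.31483 <1
  x=-1.792: |R|=0.27842 <1
  x=-3.449: |R|=1.51620 >1
  x=-3.257: |R|=1.27902 >1
  x=-3.048: |R|=1.04877 >1
Stable set (-3.0000, 0).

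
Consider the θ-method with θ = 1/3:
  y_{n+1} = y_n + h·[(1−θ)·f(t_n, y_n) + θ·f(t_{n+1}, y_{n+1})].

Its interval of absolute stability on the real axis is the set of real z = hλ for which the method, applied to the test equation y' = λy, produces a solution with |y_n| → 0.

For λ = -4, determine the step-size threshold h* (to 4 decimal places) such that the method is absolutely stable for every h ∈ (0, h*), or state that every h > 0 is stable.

(-6.0000,0); λ=-4 ⇒ h* = (6)/4 = 1.5000.

Test eqn y'=λy, z=hλ:
  y_{n+1} = y_n + z·[2/3·y_n + 1/3·y_{n+1}] ⇒ (1 − 1/3z)y_{n+1} = (1 + 2/3z)y_n
  so R(z) = (1 + 2/3z)/(1 − 1/3z).

Boundary: |R(x)|=1, x<0.
x=-1.68: |R|=0.0769
R=−1: 1+2/3x = −1+1/3x ⇒ -1/3x=2 ⇒ x=2/(-1/3)=-6.0000
Confirm numerically:
  x=-5.403: |R|=0.92895 <1
  x=-5.302: |R|=0.91592 <1
  x=-3.568: |R|=0.62972 <1
  x=-3.274: |R|=0.56551 <1
  x=-6.490: |R|=1.05163 >1
  x=-6.336: |R|=1.03599 >1
Interval (-6.0000, 0).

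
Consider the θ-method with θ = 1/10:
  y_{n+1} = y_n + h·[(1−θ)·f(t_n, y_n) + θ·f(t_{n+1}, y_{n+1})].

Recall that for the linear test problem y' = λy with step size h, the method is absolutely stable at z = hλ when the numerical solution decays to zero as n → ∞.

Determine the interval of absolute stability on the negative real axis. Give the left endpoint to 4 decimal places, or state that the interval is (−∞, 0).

Set f=λy, z=hλ:
  y_{n+1} = y_n + z·[9/10·y_n + 1/10·y_{n+1}] ⇒ (1 − 1/10z)y_{n+1} = (1 + 9/10z)y_n
  ⇒ R(z) = (1 + 9/10z)/(1 − 1/10z).

Find x<0 with |R(x)|<1.
x=-0.72: |R|=0.3284
R=−1: 1+9/10x = −1+1/10x ⇒ -4/5x=2 ⇒ x=2/(-4/5)=-2.5000
Confirm numerically:
  x=-1.721: |R|=0.46830 <1
  x=-1.271: |R|=0.12767 <1
  x=-1.089: |R|=0.01795 <1
  x=-3.042: |R|=1.33246 >1
  x=-2.547: |R|=1.02997 >1
  x=-2.537: |R|=1.02361 >1
Interval (-2.5000, 0).

z∈(-2.5000,0).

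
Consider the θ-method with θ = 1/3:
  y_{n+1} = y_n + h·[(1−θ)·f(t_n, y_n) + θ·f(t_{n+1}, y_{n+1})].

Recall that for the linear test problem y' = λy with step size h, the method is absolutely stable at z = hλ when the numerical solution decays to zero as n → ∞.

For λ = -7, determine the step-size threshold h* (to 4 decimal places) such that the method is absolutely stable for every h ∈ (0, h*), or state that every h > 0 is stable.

(-6.0000,0); λ=-7 ⇒ h* = (6)/7 = 0.8571.

With y'=λy (z=hλ):
  y_{n+1} = y_n + z·[2/3·y_n + 1/3·y_{n+1}] ⇒ (1 − 1/3z)y_{n+1} = (1 + 2/3z)y_n
  ⇒ R(z) = (1 + 2/3z)/(1 − 1/3z).

Solve |R(x)|<1 on ℝ⁻.
x=-1.29: |R|=0.0979
R=−1: 1+2/3x = −1+1/3x ⇒ -1/3x=2 ⇒ x=2/(-1/3)=-6.0000
Confirm numerically:
  x=-5.591: |R|=0.95239 <1
  x=-5.104: |R|=0.88944 <1
  x=-2.484: |R|=0.35886 <1
  x=-6.542: |R|=1.05680 >1
  x=-6.528: |R|=1.05542 >1
  x=-6.331: |R|=1.03547 >1
So |R|<1 on (-6.0000, 0).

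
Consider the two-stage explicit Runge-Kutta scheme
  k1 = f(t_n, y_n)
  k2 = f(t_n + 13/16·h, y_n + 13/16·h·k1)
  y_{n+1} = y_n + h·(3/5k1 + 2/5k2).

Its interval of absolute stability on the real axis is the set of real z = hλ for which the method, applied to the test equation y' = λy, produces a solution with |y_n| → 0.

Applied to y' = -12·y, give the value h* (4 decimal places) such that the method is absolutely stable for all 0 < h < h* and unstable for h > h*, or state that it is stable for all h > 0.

Set f=λy, z=hλ:
  k1=λy_n ⇒ h·k1=z·y_n;  k2=λ(1+13/16z)y_n ⇒ h·k2=z(1+13/16z)y_n
  y_{n+1}/y_n = 1 + 3/5z + 2/5z(1+13/16z) = 1 + z + 13/40z²
  Hence R(z) = 1 + z + 13/40z².

Find x<0 with |R(x)|<1.
x=-0.72: |R|=0.4485
R=1: x+13/40x²=0 ⇒ x=−40/13=-3.0769; min R=1−1/(4·13/40)=0.2308>−1
Confirm numerically:
  x=-2.857: |R|=0.79580 <1
  x=-2.443: |R|=0.49668 <1
  x=-2.270: |R|=0.40469 <1
  x=-3.653: |R|=1.68393 >1
  x=-3.333: |R|=1.27739 >1
Stable set (-3.0769, 0).

(-3.0769,0); λ=-12 ⇒ h* = (40/13)/12 = 0.2564.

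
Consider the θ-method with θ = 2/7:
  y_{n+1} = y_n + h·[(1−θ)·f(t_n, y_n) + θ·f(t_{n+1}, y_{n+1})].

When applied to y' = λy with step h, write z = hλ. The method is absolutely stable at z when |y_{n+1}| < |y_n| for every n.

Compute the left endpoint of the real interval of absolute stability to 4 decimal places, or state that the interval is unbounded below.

left endpoint -4.6667.

Test eqn y'=λy, z=hλ:
  y_{n+1} = y_n + z·[5/7·y_n + 2/7·y_{n+1}] ⇒ (1 − 2/7z)y_{n+1} = (1 + 5/7z)y_n
  so R(z) = (1 + 5/7z)/(1 − 2/7z).

Boundary: |R(x)|=1, x<0.
x=-1.09: |R|=0.1688
R=−1: 1+5/7x = −1+2/7x ⇒ -3/7x=2 ⇒ x=2/(-3/7)=-4.6667
Confirm numerically:
  x=-3.857: |R|=0.83492 <1
  x=-2.892: |R|=0.58354 <1
  x=-2.276: |R|=0.37916 <1
  x=-5.246: |R|=1.09936 >1
  x=-4.999: |R|=1.05865 >1
  x=-4.947: |R|=1.04978 >1
Interval (-4.6667, 0).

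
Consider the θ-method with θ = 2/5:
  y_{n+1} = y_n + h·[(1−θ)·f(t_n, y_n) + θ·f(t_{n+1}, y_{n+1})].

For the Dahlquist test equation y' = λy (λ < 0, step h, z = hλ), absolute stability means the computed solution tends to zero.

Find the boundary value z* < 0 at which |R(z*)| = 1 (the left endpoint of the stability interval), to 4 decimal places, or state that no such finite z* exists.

Set f=λy, z=hλ:
  y_{n+1} = y_n + z·[3/5·y_n + 2/5·y_{n+1}] ⇒ (1 − 2/5z)y_{n+1} = (1 + 3/5z)y_n
  Hence R(z) = (1 + 3/5z)/(1 − 2/5z).

Need |R(x)|<1, x<0.
x=-1.08: |R|=0.2458
R=−1: 1+3/5x = −1+2/5x ⇒ -1/5x=2 ⇒ x=2/(-1/5)=-10.0000
Confirm numerically:
  x=-9.075: |R|=0.96004 <1
  x=-7.540: |R|=0.87749 <1
  x=-6.134: |R|=0.77612 <1
  x=-4.058: |R|=0.54697 <1
  x=-10.206: |R|=1.00811 >1
  x=-10.173: |R|=1.00683 >1
Stable set (-10.0000, 0).

left endpoint -10.0000.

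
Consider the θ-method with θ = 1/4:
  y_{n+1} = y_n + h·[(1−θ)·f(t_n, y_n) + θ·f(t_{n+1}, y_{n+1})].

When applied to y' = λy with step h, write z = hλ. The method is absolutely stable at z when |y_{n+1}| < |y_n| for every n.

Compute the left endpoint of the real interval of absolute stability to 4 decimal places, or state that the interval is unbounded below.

left endpoint -4.0000.

Test eqn y'=λy, z=hλ:
  y_{n+1} = y_n + z·[3/4·y_n + 1/4·y_{n+1}] ⇒ (1 − 1/4z)y_{n+1} = (1 + 3/4z)y_n
  R(z) = (1 + 3/4z)/(1 − 1/4z).

Solve |R(x)|<1 on ℝ⁻.
x=-0.97: |R|=0.2193
R=−1: 1+3/4x = −1+1/4x ⇒ -1/2x=2 ⇒ x=2/(-1/2)=-4.0000
Confirm numerically:
  x=-3.409: |R|=0.84046 <1
  x=-2.204: |R|=0.42102 <1
  x=-2.184: |R|=0.41268 <1
  x=-1.752: |R|=0.21836 <1
  x=-4.555: |R|=1.12975 >1
  x=-4.357: |R|=1.08544 >1
Interval (-4.0000, 0).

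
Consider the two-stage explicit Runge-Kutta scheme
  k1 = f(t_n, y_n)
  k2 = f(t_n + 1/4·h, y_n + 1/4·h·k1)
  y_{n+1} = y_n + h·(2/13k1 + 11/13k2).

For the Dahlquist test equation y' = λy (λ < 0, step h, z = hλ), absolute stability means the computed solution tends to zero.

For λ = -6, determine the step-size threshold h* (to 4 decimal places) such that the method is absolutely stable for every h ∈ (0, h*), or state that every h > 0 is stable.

(-4.7273,0); λ=-6 ⇒ h* = (52/11)/6 = 0.7879.

Set f=λy, z=hλ:
  k1=λy_n ⇒ h·k1=z·y_n;  k2=λ(1+1/4z)y_n ⇒ h·k2=z(1+1/4z)y_n
  y_{n+1}/y_n = 1 + 2/13z + 11/13z(1+1/4z) = 1 + z + 11/52z²
  so R(z) = 1 + z + 11/52z².

Find x<0 with |R(x)|<1.
x=-1.7: |R|=0.0887
R=1: x+11/52x²=0 ⇒ x=−52/11=-4.7273; min R=1−1/(4·11/52)=-0.1818>−1
Confirm numerically:
  x=-3.025: |R|=0.08929 <1
  x=-2.491: |R|=0.17839 <1
  x=-1.966: |R|=0.14837 <1
  x=-5.232: |R|=1.55862 >1
  x=-4.994: |R|=1.28178 >1
  x=-4.942: |R|=1.22448 >1
So |R|<1 on (-4.7273, 0).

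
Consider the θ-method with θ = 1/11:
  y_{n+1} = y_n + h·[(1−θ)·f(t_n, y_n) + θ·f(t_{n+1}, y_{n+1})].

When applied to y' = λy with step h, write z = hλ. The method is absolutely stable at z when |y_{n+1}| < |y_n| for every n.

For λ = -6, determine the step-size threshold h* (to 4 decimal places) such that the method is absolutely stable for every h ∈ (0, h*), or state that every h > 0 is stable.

Set f=λy, z=hλ:
  y_{n+1} = y_n + z·[10/11·y_n + 1/11·y_{n+1}] ⇒ (1 − 1/11z)y_{n+1} = (1 + 10/11z)y_n
  so R(z) = (1 + 10/11z)/(1 − 1/11z).

Boundary: |R(x)|=1, x<0.
x=-1.52: |R|=0.3355
R=−1: 1+10/11x = −1+1/11x ⇒ -9/11x=2 ⇒ x=2/(-9/11)=-2.4444
Confirm numerically:
  x=-2.347: |R|=0.93429 <1
  x=-1.491: |R|=0.31303 <1
  x=-1.172: |R|=0.05915 <1
  x=-3.041: |R|=1.38238 >1
  x=-2.826: |R|=1.24837 >1
Stable set (-2.4444, 0).

(-2.4444,0); λ=-6 ⇒ h* = (22/9)/6 = 0.4074.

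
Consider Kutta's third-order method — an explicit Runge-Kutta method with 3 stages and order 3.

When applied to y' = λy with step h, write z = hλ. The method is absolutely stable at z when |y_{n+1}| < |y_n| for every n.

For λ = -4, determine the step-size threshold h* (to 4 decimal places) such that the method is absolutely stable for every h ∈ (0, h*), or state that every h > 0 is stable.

(-2.5127,0); λ=-4 ⇒ h* = 0.6282.

With y'=λy (z=hλ):
  order 3, 3-stage ⇒ R(z)=1+z+z^2/2+z^3/6
  (e.g. R(-1.04)=0.31332, |R|=0.31332)

Boundary: |R(x)|=1, x<0.
x=-1.04: |R|=0.3133
|R(-2.65)|=1.2404 |R(-2.11)|=0.4496 |R(-0.84)|=0.4140
Bisect:
  x_lo=-3.0691 |R|=2.1776  x_hi=-0.3524 |R|=0.7024
  mid=-1.71074 |R|=0.08187 →hi
  mid=-2.38992 |R|=0.80916 →hi
  mid=-2.72952 |R|=1.39366 →lo
  mid=-2.55972 |R|=1.07892 →lo
  mid=-2.47482 |R|=0.93873 →hi
  mid=-2.51727 |R|=1.00746 →lo
  mid=-2.49605 |R|=0.97275 →hi
  mid=-2.50666 |R|=0.99002 →hi
  mid=-2.51197 |R|=0.99872 →hi
  ...
  [-2.51279,-2.51263] ⇒ x*=-2.5127
Stable set (-2.5127, 0).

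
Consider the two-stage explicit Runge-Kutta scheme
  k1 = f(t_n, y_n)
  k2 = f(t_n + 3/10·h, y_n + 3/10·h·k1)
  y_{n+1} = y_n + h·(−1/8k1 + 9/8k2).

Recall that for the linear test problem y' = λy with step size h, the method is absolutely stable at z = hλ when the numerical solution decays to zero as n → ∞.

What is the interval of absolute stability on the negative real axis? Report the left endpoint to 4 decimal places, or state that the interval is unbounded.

(-2.9630, 0).

Test eqn y'=λy, z=hλ:
  k1=λy_n ⇒ h·k1=z·y_n;  k2=λ(1+3/10z)y_n ⇒ h·k2=z(1+3/10z)y_n
  y_{n+1}/y_n = 1 − 1/8z + 9/8z(1+3/10z) = 1 + z + 27/80z²
  R(z) = 1 + z + 27/80z².

Boundary: |R(x)|=1, x<0.
x=-1.53: |R|=0.2601
R=1: x+27/80x²=0 ⇒ x=−80/27=-2.9630; min R=1−1/(4·27/80)=0.2593>−1
Confirm numerically:
  x=-2.386: |R|=0.53539 <1
  x=-2.029: |R|=0.36043 <1
  x=-1.379: |R|=0.26280 <1
  x=-3.430: |R|=1.54065 >1
  x=-3.248: |R|=1.31246 >1
  x=-3.202: |R|=1.25832 >1
Interval (-2.9630, 0).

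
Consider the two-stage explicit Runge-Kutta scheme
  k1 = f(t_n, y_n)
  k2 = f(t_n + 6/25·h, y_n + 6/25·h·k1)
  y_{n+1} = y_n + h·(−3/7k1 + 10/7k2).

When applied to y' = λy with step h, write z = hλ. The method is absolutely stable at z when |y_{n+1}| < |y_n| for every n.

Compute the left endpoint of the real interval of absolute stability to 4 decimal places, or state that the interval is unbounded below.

Test eqn y'=λy, z=hλ:
  k1=λy_n ⇒ h·k1=z·y_n;  k2=λ(1+6/25z)y_n ⇒ h·k2=z(1+6/25z)y_n
  y_{n+1}/y_n = 1 − 3/7z + 10/7z(1+6/25z) = 1 + z + 12/35z²
  ⇒ R(z) = 1 + z + 12/35z².

Need |R(x)|<1, x<0.
x=-0.37: |R|=0.6769
R=1: x+12/35x²=0 ⇒ x=−35/12=-2.9167; min R=1−1/(4·12/35)=0.2708>−1
Confirm numerically:
  x=-2.560: |R|=0.68695 <1
  x=-1.760: |R|=0.30203 <1
  x=-1.518: |R|=0.27205 <1
  x=-3.137: |R|=1.23698 >1
  x=-3.131: |R|=1.23008 >1
  x=-3.055: |R|=1.14489 >1
So |R|<1 on (-2.9167, 0).

left endpoint -2.9167.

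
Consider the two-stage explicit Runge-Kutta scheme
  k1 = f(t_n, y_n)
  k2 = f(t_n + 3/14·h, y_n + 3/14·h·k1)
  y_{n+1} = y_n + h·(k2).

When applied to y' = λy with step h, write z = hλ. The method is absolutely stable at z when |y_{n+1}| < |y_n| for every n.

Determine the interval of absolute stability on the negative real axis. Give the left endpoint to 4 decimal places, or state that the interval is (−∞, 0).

Test eqn y'=λy, z=hλ:
  k1=λy_n ⇒ h·k1=z·y_n;  k2=λ(1+3/14z)y_n ⇒ h·k2=z(1+3/14z)y_n
  y_{n+1}/y_n = 1 + z(1+3/14z) = 1 + z + 3/14z²
  Hence R(z) = 1 + z + 3/14z².

Boundary: |R(x)|=1, x<0.
x=-0.92: |R|=0.2614
R=1: x+3/14x²=0 ⇒ x=−14/3=-4.6667; min R=1−1/(4·3/14)=-0.1667>−1
Confirm numerically:
  x=-3.294: |R|=0.03109 <1
  x=-2.882: |R|=0.10216 <1
  x=-2.105: |R|=0.15549 <1
  x=-4.942: |R|=1.29158 >1
  x=-4.819: |R|=1.15731 >1
Stable set (-4.6667, 0).

(-4.6667, 0).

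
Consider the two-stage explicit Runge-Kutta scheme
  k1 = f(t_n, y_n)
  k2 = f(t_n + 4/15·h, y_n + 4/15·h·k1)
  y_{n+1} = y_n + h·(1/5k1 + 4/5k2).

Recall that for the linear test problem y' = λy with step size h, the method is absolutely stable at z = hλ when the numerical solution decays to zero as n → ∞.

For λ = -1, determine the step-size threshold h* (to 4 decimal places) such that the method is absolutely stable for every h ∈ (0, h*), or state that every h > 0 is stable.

Set f=λy, z=hλ:
  k1=λy_n ⇒ h·k1=z·y_n;  k2=λ(1+4/15z)y_n ⇒ h·k2=z(1+4/15z)y_n
  y_{n+1}/y_n = 1 + 1/5z + 4/5z(1+4/15z) = 1 + z + 16/75z²
  ⇒ R(z) = 1 + z + 16/75z².

Solve |R(x)|<1 on ℝ⁻.
x=-1.77: |R|=0.1016
R=1: x+16/75x²=0 ⇒ x=−75/16=-4.6875; min R=1−1/(4·16/75)=-0.1719>−1
Confirm numerically:
  x=-3.904: |R|=0.34746 <1
  x=-3.712: |R|=0.22751 <1
  x=-3.060: |R|=0.06243 <1
  x=-5.178: |R|=1.54183 >1
  x=-5.103: |R|=1.45233 >1
  x=-5.009: |R|=1.34355 >1
So |R|<1 on (-4.6875, 0).

(-4.6875,0); λ=-1 ⇒ h* = (75/16)/1 = 4.6875.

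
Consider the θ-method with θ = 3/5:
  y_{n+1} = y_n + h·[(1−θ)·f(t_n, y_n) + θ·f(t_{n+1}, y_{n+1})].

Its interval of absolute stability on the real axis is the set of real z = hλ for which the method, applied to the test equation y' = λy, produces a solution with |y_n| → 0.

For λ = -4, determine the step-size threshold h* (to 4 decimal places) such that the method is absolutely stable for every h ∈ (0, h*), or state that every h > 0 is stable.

interval (−∞, 0). Any h>0 works for λ=-4.

With y'=λy (z=hλ):
  y_{n+1} = y_n + z·[2/5·y_n + 3/5·y_{n+1}] ⇒ (1 − 3/5z)y_{n+1} = (1 + 2/5z)y_n
  Hence R(z) = (1 + 2/5z)/(1 − 3/5z).

Need |R(x)|<1, x<0.
x=-1: |R|=0.3750
x=-2: |R|=0.0909
x=-10: |R|=0.4286
x=-100: |R|=0.6393
θ=3/5≥1/2 ⇒ |1+2/5x|<|1−3/5x| ∀x<0 ⇒ unbounded interval.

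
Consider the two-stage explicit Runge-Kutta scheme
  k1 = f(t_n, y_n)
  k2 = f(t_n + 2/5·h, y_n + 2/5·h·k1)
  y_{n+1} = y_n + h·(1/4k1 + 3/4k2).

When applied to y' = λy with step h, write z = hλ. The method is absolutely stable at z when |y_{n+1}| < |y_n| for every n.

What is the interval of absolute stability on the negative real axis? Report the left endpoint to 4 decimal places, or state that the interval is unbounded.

Set f=λy, z=hλ:
  k1=λy_n ⇒ h·k1=z·y_n;  k2=λ(1+2/5z)y_n ⇒ h·k2=z(1+2/5z)y_n
  y_{n+1}/y_n = 1 + 1/4z + 3/4z(1+2/5z) = 1 + z + 3/10z²
  so R(z) = 1 + z + 3/10z².

Find x<0 with |R(x)|<1.
x=-1.59: |R|=0.1684
R=1: x+3/10x²=0 ⇒ x=−10/3=-3.3333; min R=1−1/(4·3/10)=0.1667>−1
Confirm numerically:
  x=-2.005: |R|=0.20101 <1
  x=-1.759: |R|=0.16922 <1
  x=-1.477: |R|=0.17746 <1
  x=-3.801: |R|=1.53328 >1
  x=-3.762: |R|=1.48379 >1
Stable set (-3.3333, 0).

(-3.3333, 0).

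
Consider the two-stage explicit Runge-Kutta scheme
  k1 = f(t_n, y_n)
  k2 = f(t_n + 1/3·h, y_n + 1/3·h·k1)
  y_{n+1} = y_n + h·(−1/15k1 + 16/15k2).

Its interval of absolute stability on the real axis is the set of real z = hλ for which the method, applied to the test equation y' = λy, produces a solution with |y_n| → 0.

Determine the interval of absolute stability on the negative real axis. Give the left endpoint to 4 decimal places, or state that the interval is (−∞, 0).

z∈(-2.8125,0).

Test eqn y'=λy, z=hλ:
  k1=λy_n ⇒ h·k1=z·y_n;  k2=λ(1+1/3z)y_n ⇒ h·k2=z(1+1/3z)y_n
  y_{n+1}/y_n = 1 − 1/15z + 16/15z(1+1/3z) = 1 + z + 16/45z²
  ⇒ R(z) = 1 + z + 16/45z².

Find x<0 with |R(x)|<1.
x=-1.39: |R|=0.2970
R=1: x+16/45x²=0 ⇒ x=−45/16=-2.8125; min R=1−1/(4·16/45)=0.2969>−1
Confirm numerically:
  x=-2.791: |R|=0.97866 <1
  x=-2.041: |R|=0.44013 <1
  x=-1.823: |R|=0.35863 <1
  x=-3.364: |R|=1.65964 >1
  x=-3.011: |R|=1.21251 >1
So |R|<1 on (-2.8125, 0).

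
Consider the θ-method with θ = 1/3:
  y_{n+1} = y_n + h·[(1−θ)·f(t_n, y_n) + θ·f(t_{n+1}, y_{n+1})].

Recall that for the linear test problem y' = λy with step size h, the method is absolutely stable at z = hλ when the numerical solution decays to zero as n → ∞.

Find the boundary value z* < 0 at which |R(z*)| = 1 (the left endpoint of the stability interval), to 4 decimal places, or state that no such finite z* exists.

left endpoint -6.0000.

Test eqn y'=λy, z=hλ:
  y_{n+1} = y_n + z·[2/3·y_n + 1/3·y_{n+1}] ⇒ (1 − 1/3z)y_{n+1} = (1 + 2/3z)y_n
  R(z) = (1 + 2/3z)/(1 − 1/3z).

Need |R(x)|<1, x<0.
x=-0.9: |R|=0.3077
R=−1: 1+2/3x = −1+1/3x ⇒ -1/3x=2 ⇒ x=2/(-1/3)=-6.0000
Confirm numerically:
  x=-5.479: |R|=0.93855 <1
  x=-4.022: |R|=0.71831 <1
  x=-3.791: |R|=0.67472 <1
  x=-3.721: |R|=0.66091 <1
  x=-6.514: |R|=1.05403 >1
  x=-6.206: |R|=1.02238 >1
  x=-6.065: |R|=1.00717 >1
Stable set (-6.0000, 0).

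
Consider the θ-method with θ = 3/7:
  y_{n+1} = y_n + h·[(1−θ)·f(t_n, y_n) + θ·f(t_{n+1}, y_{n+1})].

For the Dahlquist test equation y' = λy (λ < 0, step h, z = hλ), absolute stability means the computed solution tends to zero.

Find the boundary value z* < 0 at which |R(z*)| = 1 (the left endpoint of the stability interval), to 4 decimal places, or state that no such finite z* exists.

z* = -14.0000.

Set f=λy, z=hλ:
  y_{n+1} = y_n + z·[4/7·y_n + 3/7·y_{n+1}] ⇒ (1 − 3/7z)y_{n+1} = (1 + 4/7z)y_n
  R(z) = (1 + 4/7z)/(1 − 3/7z).

Find x<0 with |R(x)|<1.
x=-1.19: |R|=0.2119
R=−1: 1+4/7x = −1+3/7x ⇒ -1/7x=2 ⇒ x=2/(-1/7)=-14.0000
Confirm numerically:
  x=-13.247: |R|=0.98389 <1
  x=-10.099: |R|=0.89541 <1
  x=-8.348: |R|=0.82362 <1
  x=-14.358: |R|=1.00715 >1
  x=-14.152: |R|=1.00307 >1
  x=-14.103: |R|=1.00209 >1
Interval (-14.0000, 0).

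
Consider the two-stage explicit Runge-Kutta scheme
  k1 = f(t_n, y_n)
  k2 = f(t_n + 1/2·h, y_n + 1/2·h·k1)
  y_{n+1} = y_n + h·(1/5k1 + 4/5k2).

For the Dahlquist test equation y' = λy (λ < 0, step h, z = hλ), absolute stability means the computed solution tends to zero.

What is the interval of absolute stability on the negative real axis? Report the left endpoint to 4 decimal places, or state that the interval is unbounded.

z∈(-2.5000,0).

With y'=λy (z=hλ):
  k1=λy_n ⇒ h·k1=z·y_n;  k2=λ(1+1/2z)y_n ⇒ h·k2=z(1+1/2z)y_n
  y_{n+1}/y_n = 1 + 1/5z + 4/5z(1+1/2z) = 1 + z + 2/5z²
  Hence R(z) = 1 + z + 2/5z².

Boundary: |R(x)|=1, x<0.
x=-0.38: |R|=0.6778
R=1: x+2/5x²=0 ⇒ x=−5/2=-2.5000; min R=1−1/(4·2/5)=0.3750>−1
Confirm numerically:
  x=-1.548: |R|=0.41052 <1
  x=-1.476: |R|=0.39543 <1
  x=-1.234: |R|=0.37510 <1
  x=-1.089: |R|=0.38537 <1
  x=-2.937: |R|=1.51339 >1
  x=-2.876: |R|=1.43255 >1
  x=-2.607: |R|=1.11158 >1
So |R|<1 on (-2.5000, 0).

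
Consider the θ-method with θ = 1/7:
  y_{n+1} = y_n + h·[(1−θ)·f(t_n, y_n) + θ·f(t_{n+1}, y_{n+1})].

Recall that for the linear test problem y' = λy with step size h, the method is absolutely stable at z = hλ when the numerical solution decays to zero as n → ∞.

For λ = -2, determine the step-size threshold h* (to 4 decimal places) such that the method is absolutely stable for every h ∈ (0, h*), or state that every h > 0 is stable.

(-2.8000,0); λ=-2 ⇒ h* = (14/5)/2 = 1.4000.

On y'=λy, z=hλ:
  y_{n+1} = y_n + z·[6/7·y_n + 1/7·y_{n+1}] ⇒ (1 − 1/7z)y_{n+1} = (1 + 6/7z)y_n
  R(z) = (1 + 6/7z)/(1 − 1/7z).

Solve |R(x)|<1 on ℝ⁻.
x=-0.39: |R|=0.6306
R=−1: 1+6/7x = −1+1/7x ⇒ -5/7x=2 ⇒ x=2/(-5/7)=-2.8000
Confirm numerically:
  x=-2.443: |R|=0.81097 <1
  x=-2.441: |R|=0.80987 <1
  x=-1.900: |R|=0.49438 <1
  x=-1.843: |R|=0.45889 <1
  x=-3.032: |R|=1.11563 >1
  x=-2.977: |R|=1.08870 >1
  x=-2.910: |R|=1.05550 >1
So |R|<1 on (-2.8000, 0).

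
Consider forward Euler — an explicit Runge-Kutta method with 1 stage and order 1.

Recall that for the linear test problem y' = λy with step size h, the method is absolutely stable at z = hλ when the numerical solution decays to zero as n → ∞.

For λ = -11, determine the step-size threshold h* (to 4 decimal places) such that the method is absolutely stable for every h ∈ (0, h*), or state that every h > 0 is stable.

(-2.0000,0); λ=-11 ⇒ h* = 0.1818.

On y'=λy, z=hλ:
  order 1, 1-stage ⇒ R(z)=1+z
  (e.g. R(-1.8)=-0.80000, |R|=0.80000)

Solve |R(x)|<1 on ℝ⁻.
x=-1.8: |R|=0.8000
|R(-2.28)|=1.2800 |R(-1.53)|=0.5300 |R(-1.36)|=0.3600
Bisect:
  x_lo=-2.8446 |R|=1.8446  x_hi=-0.3926 |R|=0.6074
  mid=-1.61858 |R|=0.61858 →hi
  mid=-2.23159 |R|=1.23159 →lo
  mid=-1.92509 |R|=0.92509 →hi
  mid=-2.07834 |R|=1.07834 →lo
  mid=-2.00171 |R|=1.00171 →lo
  mid=-1.96340 |R|=0.96340 →hi
  mid=-1.98255 |R|=0.98255 →hi
  ...
  [-2.00006,-1.99992] ⇒ x*=-2.0000
Stable set (-2.0000, 0).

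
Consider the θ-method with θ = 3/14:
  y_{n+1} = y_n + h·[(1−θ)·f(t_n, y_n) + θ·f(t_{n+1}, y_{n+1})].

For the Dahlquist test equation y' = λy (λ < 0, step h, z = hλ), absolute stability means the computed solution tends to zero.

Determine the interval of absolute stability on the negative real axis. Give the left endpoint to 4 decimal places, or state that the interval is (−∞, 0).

On y'=λy, z=hλ:
  y_{n+1} = y_n + z·[11/14·y_n + 3/14·y_{n+1}] ⇒ (1 − 3/14z)y_{n+1} = (1 + 11/14z)y_n
  ⇒ R(z) = (1 + 11/14z)/(1 − 3/14z).

Solve |R(x)|<1 on ℝ⁻.
x=-0.7: |R|=0.3913
R=−1: 1+11/14x = −1+3/14x ⇒ -4/7x=2 ⇒ x=2/(-4/7)=-3.5000
Confirm numerically:
  x=-3.286: |R|=0.92824 <1
  x=-2.790: |R|=0.74609 <1
  x=-1.631: |R|=0.20860 <1
  x=-3.907: |R|=1.12659 >1
  x=-3.576: |R|=1.02459 >1
  x=-3.566: |R|=1.02138 >1
Interval (-3.5000, 0).

(-3.5000, 0).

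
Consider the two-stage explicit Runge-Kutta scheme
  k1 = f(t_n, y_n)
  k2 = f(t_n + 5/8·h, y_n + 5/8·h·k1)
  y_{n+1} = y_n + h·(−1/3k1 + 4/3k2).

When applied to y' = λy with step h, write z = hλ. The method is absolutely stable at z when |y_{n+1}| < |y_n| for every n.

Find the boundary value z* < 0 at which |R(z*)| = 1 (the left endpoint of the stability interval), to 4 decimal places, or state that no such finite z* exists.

Set f=λy, z=hλ:
  k1=λy_n ⇒ h·k1=z·y_n;  k2=λ(1+5/8z)y_n ⇒ h·k2=z(1+5/8z)y_n
  y_{n+1}/y_n = 1 − 1/3z + 4/3z(1+5/8z) = 1 + z + 5/6z²
  R(z) = 1 + z + 5/6z².

Need |R(x)|<1, x<0.
x=-1.32: |R|=1.1320
R=1: x+5/6x²=0 ⇒ x=−6/5=-1.2000; min R=1−1/(4·5/6)=0.7000>−1
Confirm numerically:
  x=-1.175: |R|=0.97552 <1
  x=-1.050: |R|=0.86875 <1
  x=-0.766: |R|=0.72296 <1
  x=-0.609: |R|=0.70007 <1
  x=-1.678: |R|=1.66840 >1
  x=-1.271: |R|=1.07520 >1
Stable set (-1.2000, 0).

left endpoint -1.2000.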